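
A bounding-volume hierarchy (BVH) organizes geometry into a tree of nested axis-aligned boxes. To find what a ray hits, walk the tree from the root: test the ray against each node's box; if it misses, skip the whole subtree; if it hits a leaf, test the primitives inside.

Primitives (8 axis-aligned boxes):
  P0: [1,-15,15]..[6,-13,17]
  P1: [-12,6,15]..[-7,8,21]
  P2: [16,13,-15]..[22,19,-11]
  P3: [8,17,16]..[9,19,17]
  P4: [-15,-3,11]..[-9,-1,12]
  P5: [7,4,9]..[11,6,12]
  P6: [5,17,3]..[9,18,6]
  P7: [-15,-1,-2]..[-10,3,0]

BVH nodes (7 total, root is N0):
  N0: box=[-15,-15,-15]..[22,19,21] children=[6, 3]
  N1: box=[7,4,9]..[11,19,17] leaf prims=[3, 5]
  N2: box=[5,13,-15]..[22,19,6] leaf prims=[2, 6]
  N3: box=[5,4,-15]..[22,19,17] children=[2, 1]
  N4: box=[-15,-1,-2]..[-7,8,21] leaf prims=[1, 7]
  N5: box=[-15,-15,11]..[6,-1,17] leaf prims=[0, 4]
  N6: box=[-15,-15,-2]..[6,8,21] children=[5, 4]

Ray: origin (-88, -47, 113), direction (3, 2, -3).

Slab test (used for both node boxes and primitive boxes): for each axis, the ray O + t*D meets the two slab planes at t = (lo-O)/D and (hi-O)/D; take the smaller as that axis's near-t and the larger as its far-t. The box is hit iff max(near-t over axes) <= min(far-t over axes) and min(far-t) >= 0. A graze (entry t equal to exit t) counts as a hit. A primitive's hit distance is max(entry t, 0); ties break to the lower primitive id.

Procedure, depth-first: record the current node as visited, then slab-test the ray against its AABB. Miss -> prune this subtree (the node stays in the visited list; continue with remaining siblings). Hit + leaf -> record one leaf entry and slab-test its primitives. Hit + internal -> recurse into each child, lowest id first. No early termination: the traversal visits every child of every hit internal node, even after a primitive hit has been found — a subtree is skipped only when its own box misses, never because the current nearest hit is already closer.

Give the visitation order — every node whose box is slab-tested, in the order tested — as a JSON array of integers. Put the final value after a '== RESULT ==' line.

Traverse from the root:
N0 x:[73/3,110/3] y:[16,33] z:[92/3,128/3] -> hit [92/3,33], descend [3, 6]
  N3 x:[31,110/3] y:[51/2,33] z:[32,128/3] -> hit [32,33], descend [1, 2]
    N1 x:[95/3,33] y:[51/2,33] z:[32,104/3] -> hit [32,33] leaf, test {P3@t=32, P5(miss)}
    N2 x:[31,110/3] y:[30,33] z:[107/3,128/3] -> miss, prune
  N6 x:[73/3,94/3] y:[16,55/2] z:[92/3,115/3] -> miss, prune

order=[0, 3, 1, 2, 6]  |boxes|=5  |leaves|=1  hit=P3

== RESULT ==
[0, 3, 1, 2, 6]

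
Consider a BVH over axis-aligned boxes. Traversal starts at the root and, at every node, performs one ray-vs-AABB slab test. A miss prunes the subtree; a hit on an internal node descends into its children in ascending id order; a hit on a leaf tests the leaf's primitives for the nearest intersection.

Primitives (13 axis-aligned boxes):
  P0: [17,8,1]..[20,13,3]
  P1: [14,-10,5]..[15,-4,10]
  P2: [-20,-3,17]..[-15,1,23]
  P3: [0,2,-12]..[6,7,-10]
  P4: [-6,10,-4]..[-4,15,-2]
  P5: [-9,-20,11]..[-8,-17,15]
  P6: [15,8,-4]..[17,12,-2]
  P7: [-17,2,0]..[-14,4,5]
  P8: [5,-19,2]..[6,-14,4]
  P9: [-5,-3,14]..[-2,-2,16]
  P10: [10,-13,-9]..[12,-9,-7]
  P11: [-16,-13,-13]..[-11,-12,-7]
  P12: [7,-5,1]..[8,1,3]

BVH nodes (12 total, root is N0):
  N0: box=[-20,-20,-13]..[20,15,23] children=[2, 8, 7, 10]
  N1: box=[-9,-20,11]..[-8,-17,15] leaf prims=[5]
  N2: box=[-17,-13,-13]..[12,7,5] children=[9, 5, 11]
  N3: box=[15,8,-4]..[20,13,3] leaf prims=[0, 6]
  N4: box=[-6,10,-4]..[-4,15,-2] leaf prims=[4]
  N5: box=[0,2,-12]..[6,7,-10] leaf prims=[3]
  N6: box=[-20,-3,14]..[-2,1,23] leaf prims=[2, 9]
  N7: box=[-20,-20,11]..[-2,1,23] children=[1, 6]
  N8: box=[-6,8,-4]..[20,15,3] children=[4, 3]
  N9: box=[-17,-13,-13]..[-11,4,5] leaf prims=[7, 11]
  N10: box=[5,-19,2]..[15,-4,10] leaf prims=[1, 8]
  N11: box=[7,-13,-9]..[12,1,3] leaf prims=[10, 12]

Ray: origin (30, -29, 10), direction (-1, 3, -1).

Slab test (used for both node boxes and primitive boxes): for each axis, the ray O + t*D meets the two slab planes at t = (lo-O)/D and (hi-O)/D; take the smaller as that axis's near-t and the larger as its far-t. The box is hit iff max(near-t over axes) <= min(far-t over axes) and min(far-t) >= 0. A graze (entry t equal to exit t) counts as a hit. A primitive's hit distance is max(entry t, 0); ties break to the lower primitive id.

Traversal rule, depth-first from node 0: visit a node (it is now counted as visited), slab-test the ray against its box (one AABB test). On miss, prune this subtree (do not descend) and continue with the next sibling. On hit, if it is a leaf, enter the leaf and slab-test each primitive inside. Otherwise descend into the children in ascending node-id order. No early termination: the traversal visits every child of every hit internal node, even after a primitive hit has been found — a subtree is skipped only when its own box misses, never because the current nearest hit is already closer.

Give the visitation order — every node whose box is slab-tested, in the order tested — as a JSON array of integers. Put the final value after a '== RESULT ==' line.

Traverse from the root:
N0 x:[10,50] y:[3,44/3] z:[-13,23] -> hit [10,44/3], descend [2, 7, 8, 10]
  N2 x:[18,47] y:[16/3,12] z:[5,23] -> miss, prune
  N7 x:[32,50] y:[3,10] z:[-13,-1] -> miss, prune
  N8 x:[10,36] y:[37/3,44/3] z:[7,14] -> hit [37/3,14], descend [3, 4]
    N3 x:[10,15] y:[37/3,14] z:[7,14] -> hit [37/3,14] leaf, test {P0(miss), P6@t=13}
    N4 x:[34,36] y:[13,44/3] z:[12,14] -> miss, prune
  N10 x:[15,25] y:[10/3,25/3] z:[0,8] -> miss, prune

Visited [0, 2, 7, 8, 3, 4, 10]. Tests: 7 box, 1 leaf. Nearest: P6.

== RESULT ==
[0, 2, 7, 8, 3, 4, 10]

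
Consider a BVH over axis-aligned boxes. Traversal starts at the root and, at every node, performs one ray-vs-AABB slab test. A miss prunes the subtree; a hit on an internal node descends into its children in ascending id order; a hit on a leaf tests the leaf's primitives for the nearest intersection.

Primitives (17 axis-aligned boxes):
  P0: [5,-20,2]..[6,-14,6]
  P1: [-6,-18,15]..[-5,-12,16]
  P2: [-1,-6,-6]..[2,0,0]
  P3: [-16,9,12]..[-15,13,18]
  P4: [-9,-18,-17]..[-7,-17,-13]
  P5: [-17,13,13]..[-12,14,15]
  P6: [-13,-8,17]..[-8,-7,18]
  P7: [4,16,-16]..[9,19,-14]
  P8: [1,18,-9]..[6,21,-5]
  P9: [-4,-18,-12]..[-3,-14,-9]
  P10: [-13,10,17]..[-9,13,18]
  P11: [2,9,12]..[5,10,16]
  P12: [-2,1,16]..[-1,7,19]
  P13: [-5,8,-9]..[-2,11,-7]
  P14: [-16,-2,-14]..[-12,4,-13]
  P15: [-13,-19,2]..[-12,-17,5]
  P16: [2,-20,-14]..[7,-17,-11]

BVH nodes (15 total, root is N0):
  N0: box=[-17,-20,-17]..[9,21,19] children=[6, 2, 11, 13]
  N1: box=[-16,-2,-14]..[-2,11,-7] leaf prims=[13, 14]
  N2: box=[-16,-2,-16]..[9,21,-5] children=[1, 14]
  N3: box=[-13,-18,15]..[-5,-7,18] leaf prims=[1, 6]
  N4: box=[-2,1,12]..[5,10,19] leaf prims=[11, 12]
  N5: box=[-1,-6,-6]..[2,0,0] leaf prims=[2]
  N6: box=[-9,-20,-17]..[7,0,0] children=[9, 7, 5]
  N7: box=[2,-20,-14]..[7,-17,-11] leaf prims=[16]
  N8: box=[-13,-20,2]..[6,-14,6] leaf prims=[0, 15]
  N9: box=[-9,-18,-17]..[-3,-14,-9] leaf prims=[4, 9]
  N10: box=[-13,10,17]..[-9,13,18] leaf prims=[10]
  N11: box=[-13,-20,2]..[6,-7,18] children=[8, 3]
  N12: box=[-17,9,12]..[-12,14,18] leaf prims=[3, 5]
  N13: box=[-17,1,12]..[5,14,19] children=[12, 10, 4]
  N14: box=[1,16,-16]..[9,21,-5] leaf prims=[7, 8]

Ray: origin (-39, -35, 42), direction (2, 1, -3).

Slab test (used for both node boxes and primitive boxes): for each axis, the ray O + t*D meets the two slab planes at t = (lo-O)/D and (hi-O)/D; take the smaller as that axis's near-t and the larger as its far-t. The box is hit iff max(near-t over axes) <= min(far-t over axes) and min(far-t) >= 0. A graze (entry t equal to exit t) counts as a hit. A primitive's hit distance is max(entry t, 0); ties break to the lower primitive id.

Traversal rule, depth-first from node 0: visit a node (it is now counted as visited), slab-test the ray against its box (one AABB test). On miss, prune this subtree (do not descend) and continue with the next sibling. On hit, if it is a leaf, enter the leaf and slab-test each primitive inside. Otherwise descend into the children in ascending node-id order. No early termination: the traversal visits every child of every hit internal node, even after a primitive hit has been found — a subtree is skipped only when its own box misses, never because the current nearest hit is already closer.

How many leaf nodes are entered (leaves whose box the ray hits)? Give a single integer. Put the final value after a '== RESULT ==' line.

Walk:
N0 x:[11,24] y:[15,56] z:[23/3,59/3] -> hit [15,59/3], descend [2, 6, 11, 13]
  N2 x:[23/2,24] y:[33,56] z:[47/3,58/3] -> miss, prune
  N6 x:[15,23] y:[15,35] z:[14,59/3] -> hit [15,59/3], descend [5, 7, 9]
    N5 x:[19,41/2] y:[29,35] z:[14,16] -> miss, prune
    N7 x:[41/2,23] y:[15,18] z:[53/3,56/3] -> miss, prune
    N9 x:[15,18] y:[17,21] z:[17,59/3] -> hit [17,18] leaf, test {P4(miss), P9@t=35/2}
  N11 x:[13,45/2] y:[15,28] z:[8,40/3] -> miss, prune
  N13 x:[11,22] y:[36,49] z:[23/3,10] -> miss, prune

8 AABB tests over nodes [0, 2, 6, 5, 7, 9, 11, 13]; 1 leaf entered; closest P9.

== RESULT ==
1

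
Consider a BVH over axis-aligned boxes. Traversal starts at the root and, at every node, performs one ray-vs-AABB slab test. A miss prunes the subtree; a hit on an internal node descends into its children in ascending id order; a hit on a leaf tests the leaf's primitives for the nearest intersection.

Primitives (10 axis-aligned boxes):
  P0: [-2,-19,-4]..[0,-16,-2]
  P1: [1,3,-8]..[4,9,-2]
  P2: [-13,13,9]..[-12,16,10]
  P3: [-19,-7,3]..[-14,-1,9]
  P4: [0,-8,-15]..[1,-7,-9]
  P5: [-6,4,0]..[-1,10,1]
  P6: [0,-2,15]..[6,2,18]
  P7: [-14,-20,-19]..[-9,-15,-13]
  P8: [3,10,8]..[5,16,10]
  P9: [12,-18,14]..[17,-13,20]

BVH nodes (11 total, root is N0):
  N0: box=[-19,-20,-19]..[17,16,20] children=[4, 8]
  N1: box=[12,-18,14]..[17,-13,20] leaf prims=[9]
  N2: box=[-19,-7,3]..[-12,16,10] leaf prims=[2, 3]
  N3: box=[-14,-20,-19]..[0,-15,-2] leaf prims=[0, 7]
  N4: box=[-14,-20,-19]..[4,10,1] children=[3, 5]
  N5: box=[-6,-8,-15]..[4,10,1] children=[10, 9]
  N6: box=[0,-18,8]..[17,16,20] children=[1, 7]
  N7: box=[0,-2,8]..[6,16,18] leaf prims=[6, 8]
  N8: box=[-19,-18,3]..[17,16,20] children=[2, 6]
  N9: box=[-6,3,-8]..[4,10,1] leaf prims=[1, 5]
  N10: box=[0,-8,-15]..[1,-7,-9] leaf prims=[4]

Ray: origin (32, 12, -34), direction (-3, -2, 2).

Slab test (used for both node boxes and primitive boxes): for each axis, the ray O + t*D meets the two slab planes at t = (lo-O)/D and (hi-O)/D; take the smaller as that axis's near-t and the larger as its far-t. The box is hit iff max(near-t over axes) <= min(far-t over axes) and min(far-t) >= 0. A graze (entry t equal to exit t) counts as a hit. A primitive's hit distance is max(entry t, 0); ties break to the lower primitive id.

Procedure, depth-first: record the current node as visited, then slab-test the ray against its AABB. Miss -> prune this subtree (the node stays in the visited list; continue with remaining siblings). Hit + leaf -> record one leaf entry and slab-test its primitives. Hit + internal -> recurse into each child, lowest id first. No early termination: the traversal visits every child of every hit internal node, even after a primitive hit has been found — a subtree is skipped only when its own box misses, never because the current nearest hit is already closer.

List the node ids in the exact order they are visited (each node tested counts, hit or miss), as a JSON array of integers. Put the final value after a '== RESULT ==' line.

Traverse from the root:
N0 x:[5,17] y:[-2,16] z:[15/2,27] -> hit [15/2,16], descend [4, 8]
  N4 x:[28/3,46/3] y:[1,16] z:[15/2,35/2] -> hit [28/3,46/3], descend [3, 5]
    N3 x:[32/3,46/3] y:[27/2,16] z:[15/2,16] -> hit [27/2,46/3] leaf, test {P0(miss), P7(miss)}
    N5 x:[28/3,38/3] y:[1,10] z:[19/2,35/2] -> hit [19/2,10], descend [9, 10]
      N9 x:[28/3,38/3] y:[1,9/2] z:[13,35/2] -> miss, prune
      N10 x:[31/3,32/3] y:[19/2,10] z:[19/2,25/2] -> miss, prune
  N8 x:[5,17] y:[-2,15] z:[37/2,27] -> miss, prune

Summary -> nodes [0, 4, 3, 5, 9, 10, 8]; box-tests=7; leaf-entries=1; first=miss

== RESULT ==
[0, 4, 3, 5, 9, 10, 8]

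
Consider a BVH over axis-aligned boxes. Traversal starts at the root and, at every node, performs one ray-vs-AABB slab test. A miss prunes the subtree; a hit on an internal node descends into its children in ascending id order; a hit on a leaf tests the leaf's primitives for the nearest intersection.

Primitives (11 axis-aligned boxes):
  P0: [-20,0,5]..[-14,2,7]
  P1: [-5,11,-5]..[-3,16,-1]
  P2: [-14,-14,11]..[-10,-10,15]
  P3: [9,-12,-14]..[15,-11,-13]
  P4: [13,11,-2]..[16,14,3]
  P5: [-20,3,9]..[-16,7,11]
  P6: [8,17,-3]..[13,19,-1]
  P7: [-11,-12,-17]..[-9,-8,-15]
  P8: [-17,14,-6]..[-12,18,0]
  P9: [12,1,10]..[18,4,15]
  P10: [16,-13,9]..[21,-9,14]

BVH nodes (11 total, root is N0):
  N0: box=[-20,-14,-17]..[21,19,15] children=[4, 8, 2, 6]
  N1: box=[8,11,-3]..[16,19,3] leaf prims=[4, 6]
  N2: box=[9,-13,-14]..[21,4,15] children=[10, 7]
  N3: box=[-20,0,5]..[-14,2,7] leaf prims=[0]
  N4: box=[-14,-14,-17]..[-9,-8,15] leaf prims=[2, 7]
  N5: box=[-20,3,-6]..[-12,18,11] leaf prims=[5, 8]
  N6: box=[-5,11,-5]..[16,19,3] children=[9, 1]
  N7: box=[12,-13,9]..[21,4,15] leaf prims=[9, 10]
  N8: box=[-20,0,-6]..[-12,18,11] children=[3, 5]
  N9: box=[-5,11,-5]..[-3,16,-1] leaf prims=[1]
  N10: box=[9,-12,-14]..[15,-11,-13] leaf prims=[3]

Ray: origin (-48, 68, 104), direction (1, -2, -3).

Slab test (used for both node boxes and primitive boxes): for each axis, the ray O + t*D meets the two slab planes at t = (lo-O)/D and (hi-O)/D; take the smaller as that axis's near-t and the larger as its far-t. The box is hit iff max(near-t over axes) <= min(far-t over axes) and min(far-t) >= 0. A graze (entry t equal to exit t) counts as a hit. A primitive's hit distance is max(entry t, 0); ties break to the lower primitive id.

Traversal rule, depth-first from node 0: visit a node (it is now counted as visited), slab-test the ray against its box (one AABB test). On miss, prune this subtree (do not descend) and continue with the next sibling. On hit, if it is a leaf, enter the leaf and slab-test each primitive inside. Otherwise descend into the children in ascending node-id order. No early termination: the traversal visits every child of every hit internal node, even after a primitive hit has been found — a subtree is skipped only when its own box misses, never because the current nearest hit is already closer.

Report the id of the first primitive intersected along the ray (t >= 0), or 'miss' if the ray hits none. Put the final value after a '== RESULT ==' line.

Walk:
N0 x:[28,69] y:[49/2,41] z:[89/3,121/3] -> hit [89/3,121/3], descend [2, 4, 6, 8]
  N2 x:[57,69] y:[32,81/2] z:[89/3,118/3] -> miss, prune
  N4 x:[34,39] y:[38,41] z:[89/3,121/3] -> hit [38,39] leaf, test {P2(miss), P7(miss)}
  N6 x:[43,64] y:[49/2,57/2] z:[101/3,109/3] -> miss, prune
  N8 x:[28,36] y:[25,34] z:[31,110/3] -> hit [31,34], descend [3, 5]
    N3 x:[28,34] y:[33,34] z:[97/3,33] -> hit [33,33] leaf, test {P0@t=33}
    N5 x:[28,36] y:[25,65/2] z:[31,110/3] -> hit [31,65/2] leaf, test {P5@t=31, P8(miss)}

order=[0, 2, 4, 6, 8, 3, 5]  |boxes|=7  |leaves|=3  hit=P5

== RESULT ==
5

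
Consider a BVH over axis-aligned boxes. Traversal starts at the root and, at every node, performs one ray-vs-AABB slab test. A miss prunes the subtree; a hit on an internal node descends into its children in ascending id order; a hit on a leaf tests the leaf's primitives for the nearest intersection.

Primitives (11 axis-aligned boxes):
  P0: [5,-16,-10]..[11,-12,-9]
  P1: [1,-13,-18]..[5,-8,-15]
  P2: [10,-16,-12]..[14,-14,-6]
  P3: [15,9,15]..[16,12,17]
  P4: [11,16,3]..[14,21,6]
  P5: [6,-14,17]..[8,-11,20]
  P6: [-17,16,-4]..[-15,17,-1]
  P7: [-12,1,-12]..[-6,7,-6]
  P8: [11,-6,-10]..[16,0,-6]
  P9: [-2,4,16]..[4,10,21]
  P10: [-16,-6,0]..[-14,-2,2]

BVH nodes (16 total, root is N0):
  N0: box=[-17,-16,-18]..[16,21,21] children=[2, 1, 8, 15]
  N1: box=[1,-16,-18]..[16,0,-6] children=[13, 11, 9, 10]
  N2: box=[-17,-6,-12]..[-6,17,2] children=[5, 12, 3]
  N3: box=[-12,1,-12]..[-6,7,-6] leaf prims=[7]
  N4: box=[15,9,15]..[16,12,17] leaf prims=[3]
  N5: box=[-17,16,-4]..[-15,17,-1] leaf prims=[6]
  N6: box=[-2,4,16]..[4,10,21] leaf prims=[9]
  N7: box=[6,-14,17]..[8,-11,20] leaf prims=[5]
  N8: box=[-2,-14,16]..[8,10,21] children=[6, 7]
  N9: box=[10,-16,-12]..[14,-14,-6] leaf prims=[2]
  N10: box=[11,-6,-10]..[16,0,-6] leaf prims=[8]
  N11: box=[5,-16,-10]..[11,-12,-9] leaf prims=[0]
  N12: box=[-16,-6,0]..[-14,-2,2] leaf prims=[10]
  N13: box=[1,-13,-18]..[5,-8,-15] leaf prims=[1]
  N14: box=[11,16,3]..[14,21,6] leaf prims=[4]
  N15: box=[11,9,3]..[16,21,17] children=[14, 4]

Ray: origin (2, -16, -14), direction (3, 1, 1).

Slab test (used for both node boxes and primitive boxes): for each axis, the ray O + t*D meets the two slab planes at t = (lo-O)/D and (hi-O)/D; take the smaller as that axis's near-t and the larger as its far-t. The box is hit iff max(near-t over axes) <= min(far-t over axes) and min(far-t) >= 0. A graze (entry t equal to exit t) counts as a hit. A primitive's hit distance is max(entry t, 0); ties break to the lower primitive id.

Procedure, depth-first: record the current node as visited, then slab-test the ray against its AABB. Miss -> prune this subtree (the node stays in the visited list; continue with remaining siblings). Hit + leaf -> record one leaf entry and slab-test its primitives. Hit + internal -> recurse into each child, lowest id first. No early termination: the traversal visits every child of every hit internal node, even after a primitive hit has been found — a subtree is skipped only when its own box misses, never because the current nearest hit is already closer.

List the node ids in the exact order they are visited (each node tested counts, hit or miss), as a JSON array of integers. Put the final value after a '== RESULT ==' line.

Trace the traversal:
N0 x:[-19/3,14/3] y:[0,37] z:[-4,35] -> hit [0,14/3], descend [1, 2, 8, 15]
  N1 x:[-1/3,14/3] y:[0,16] z:[-4,8] -> hit [0,14/3], descend [9, 10, 11, 13]
    N9 x:[8/3,4] y:[0,2] z:[2,8] -> miss, prune
    N10 x:[3,14/3] y:[10,16] z:[4,8] -> miss, prune
    N11 x:[1,3] y:[0,4] z:[4,5] -> miss, prune
    N13 x:[-1/3,1] y:[3,8] z:[-4,-1] -> miss, prune
  N2 x:[-19/3,-8/3] y:[10,33] z:[2,16] -> miss, prune
  N8 x:[-4/3,2] y:[2,26] z:[30,35] -> miss, prune
  N15 x:[3,14/3] y:[25,37] z:[17,31] -> miss, prune

Visited [0, 1, 9, 10, 11, 13, 2, 8, 15]. Tests: 9 box, 0 leaf. Nearest: miss.

== RESULT ==
[0, 1, 9, 10, 11, 13, 2, 8, 15]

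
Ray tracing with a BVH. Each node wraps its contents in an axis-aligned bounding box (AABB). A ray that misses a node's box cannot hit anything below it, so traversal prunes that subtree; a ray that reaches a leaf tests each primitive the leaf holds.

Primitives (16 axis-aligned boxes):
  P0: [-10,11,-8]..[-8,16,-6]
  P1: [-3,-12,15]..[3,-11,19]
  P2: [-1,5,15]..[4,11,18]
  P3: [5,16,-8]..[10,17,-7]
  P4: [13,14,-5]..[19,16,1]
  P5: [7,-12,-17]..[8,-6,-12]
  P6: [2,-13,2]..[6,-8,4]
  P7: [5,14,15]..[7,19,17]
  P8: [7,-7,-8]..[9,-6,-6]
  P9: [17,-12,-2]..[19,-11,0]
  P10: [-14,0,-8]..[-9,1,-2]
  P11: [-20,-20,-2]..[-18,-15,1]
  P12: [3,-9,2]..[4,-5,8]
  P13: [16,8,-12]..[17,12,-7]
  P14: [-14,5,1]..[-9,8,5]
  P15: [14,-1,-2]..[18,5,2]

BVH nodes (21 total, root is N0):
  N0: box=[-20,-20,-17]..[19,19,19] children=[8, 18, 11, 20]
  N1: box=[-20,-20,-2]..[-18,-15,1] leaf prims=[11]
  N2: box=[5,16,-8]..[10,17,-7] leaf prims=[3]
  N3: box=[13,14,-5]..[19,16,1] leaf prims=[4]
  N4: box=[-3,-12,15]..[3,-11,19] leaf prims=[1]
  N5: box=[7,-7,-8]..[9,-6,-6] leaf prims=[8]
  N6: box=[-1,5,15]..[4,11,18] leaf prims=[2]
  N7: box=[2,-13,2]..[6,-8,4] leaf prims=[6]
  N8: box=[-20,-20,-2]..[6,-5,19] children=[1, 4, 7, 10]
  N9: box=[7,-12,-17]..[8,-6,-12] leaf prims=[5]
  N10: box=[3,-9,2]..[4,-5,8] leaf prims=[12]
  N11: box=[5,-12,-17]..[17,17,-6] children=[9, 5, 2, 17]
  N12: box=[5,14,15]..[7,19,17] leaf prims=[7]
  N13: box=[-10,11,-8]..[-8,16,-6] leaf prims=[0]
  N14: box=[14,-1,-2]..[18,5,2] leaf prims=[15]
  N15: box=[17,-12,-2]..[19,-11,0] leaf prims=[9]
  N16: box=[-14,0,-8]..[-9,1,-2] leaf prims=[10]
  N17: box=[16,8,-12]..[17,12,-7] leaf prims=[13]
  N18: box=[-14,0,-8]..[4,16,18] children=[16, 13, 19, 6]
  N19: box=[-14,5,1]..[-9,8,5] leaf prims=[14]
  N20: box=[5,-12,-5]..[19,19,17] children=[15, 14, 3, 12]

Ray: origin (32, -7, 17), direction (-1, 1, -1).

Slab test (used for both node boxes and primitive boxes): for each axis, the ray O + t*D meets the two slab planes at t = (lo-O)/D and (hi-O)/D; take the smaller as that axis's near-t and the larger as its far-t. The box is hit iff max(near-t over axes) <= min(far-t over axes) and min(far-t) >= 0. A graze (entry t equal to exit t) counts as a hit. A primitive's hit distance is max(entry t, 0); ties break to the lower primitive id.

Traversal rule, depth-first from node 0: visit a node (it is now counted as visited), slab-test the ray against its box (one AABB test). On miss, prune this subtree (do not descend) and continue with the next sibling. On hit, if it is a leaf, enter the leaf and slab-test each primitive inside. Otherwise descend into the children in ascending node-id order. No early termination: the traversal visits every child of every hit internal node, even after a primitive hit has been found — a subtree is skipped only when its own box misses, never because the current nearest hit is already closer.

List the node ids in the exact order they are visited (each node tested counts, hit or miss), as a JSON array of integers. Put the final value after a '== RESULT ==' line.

Trace the traversal:
N0 x:[13,52] y:[-13,26] z:[-2,34] -> hit [13,26], descend [8, 11, 18, 20]
  N8 x:[26,52] y:[-13,2] z:[-2,19] -> miss, prune
  N11 x:[15,27] y:[-5,24] z:[23,34] -> hit [23,24], descend [2, 5, 9, 17]
    N2 x:[22,27] y:[23,24] z:[24,25] -> hit [24,24] leaf, test {P3@t=24}
    N5 x:[23,25] y:[0,1] z:[23,25] -> miss, prune
    N9 x:[24,25] y:[-5,1] z:[29,34] -> miss, prune
    N17 x:[15,16] y:[15,19] z:[24,29] -> miss, prune
  N18 x:[28,46] y:[7,23] z:[-1,25] -> miss, prune
  N20 x:[13,27] y:[-5,26] z:[0,22] -> hit [13,22], descend [3, 12, 14, 15]
    N3 x:[13,19] y:[21,23] z:[16,22] -> miss, prune
    N12 x:[25,27] y:[21,26] z:[0,2] -> miss, prune
    N14 x:[14,18] y:[6,12] z:[15,19] -> miss, prune
    N15 x:[13,15] y:[-5,-4] z:[17,19] -> miss, prune

Visited [0, 8, 11, 2, 5, 9, 17, 18, 20, 3, 12, 14, 15]. Tests: 13 box, 1 leaf. Nearest: P3.

== RESULT ==
[0, 8, 11, 2, 5, 9, 17, 18, 20, 3, 12, 14, 15]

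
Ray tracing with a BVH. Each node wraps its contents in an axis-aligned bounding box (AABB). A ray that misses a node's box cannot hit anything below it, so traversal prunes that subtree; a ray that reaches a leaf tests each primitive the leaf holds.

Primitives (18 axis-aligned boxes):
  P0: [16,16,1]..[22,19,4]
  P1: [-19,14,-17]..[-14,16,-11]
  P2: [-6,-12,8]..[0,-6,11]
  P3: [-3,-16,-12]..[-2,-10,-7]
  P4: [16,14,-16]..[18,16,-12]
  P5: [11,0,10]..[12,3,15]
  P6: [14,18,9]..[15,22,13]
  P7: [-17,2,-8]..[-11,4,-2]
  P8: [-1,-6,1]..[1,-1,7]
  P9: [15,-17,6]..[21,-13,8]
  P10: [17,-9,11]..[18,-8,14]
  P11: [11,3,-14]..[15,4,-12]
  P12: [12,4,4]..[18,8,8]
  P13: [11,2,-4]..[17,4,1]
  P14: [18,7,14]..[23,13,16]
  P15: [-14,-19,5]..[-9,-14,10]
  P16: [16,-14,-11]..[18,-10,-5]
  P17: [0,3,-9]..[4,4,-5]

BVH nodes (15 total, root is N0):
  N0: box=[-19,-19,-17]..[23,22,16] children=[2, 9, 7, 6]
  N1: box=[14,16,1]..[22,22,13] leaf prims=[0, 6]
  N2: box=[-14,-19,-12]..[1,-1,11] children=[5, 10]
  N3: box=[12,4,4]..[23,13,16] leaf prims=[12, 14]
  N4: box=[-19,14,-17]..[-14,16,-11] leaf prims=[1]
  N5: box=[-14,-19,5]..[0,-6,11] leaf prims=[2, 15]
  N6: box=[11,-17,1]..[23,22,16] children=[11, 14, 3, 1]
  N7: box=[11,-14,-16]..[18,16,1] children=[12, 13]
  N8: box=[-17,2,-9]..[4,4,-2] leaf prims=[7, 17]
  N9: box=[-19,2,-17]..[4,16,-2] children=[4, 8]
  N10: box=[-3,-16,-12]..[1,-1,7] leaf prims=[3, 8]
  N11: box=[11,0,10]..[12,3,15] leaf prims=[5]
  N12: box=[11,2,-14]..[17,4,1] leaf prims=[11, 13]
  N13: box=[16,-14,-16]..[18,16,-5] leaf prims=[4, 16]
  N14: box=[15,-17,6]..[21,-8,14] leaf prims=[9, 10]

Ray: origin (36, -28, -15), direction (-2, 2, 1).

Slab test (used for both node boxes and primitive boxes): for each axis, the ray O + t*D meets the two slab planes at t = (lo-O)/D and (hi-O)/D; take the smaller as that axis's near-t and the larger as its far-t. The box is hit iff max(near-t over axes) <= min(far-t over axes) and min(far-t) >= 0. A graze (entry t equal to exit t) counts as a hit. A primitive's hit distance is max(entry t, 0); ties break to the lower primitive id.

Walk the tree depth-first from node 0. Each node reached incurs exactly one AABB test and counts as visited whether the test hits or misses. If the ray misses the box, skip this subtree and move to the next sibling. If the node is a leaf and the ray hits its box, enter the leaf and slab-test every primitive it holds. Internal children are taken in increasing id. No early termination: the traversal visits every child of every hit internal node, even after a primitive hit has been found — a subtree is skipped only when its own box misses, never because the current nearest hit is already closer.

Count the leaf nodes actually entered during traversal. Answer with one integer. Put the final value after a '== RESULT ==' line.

Traverse from the root:
N0 x:[13/2,55/2] y:[9/2,25] z:[-2,31] -> hit [13/2,25], descend [2, 6, 7, 9]
  N2 x:[35/2,25] y:[9/2,27/2] z:[3,26] -> miss, prune
  N6 x:[13/2,25/2] y:[11/2,25] z:[16,31] -> miss, prune
  N7 x:[9,25/2] y:[7,22] z:[-1,16] -> hit [9,25/2], descend [12, 13]
    N12 x:[19/2,25/2] y:[15,16] z:[1,16] -> miss, prune
    N13 x:[9,10] y:[7,22] z:[-1,10] -> hit [9,10] leaf, test {P4(miss), P16@t=9}
  N9 x:[16,55/2] y:[15,22] z:[-2,13] -> miss, prune

order=[0, 2, 6, 7, 12, 13, 9]  |boxes|=7  |leaves|=1  hit=P16

== RESULT ==
1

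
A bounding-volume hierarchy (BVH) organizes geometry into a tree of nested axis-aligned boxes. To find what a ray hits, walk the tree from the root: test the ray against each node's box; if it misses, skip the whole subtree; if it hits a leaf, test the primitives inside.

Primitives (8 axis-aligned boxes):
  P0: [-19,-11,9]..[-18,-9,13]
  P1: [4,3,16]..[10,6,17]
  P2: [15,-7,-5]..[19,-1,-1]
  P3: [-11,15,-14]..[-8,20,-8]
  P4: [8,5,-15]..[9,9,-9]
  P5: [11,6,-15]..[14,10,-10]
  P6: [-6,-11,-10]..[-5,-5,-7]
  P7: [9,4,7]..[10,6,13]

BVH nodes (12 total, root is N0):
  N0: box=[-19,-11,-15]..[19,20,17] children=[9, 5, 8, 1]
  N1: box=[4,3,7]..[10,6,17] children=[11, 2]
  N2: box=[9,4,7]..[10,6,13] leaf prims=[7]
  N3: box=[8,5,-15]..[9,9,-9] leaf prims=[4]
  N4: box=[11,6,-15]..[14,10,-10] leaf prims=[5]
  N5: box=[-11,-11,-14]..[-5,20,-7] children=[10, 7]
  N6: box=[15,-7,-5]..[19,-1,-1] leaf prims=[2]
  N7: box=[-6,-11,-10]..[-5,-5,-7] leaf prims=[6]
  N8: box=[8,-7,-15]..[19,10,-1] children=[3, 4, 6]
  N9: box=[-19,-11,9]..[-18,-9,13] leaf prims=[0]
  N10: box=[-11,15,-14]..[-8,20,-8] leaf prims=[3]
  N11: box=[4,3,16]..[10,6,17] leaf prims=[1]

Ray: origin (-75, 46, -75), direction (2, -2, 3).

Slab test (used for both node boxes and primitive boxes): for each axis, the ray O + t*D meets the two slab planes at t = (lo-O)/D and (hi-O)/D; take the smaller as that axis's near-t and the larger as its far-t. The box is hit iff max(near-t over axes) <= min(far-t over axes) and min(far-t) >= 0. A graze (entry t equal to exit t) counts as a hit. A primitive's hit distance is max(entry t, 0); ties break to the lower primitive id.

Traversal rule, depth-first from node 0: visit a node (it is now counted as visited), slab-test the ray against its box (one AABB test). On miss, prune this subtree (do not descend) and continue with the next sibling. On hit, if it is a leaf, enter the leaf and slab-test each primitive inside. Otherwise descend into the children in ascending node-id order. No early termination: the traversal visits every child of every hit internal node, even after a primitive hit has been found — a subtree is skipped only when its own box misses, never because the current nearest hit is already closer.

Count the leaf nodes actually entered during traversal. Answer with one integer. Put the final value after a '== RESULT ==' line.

Walk:
N0 x:[28,47] y:[13,57/2] z:[20,92/3] -> hit [28,57/2], descend [1, 5, 8, 9]
  N1 x:[79/2,85/2] y:[20,43/2] z:[82/3,92/3] -> miss, prune
  N5 x:[32,35] y:[13,57/2] z:[61/3,68/3] -> miss, prune
  N8 x:[83/2,47] y:[18,53/2] z:[20,74/3] -> miss, prune
  N9 x:[28,57/2] y:[55/2,57/2] z:[28,88/3] -> hit [28,57/2] leaf, test {P0@t=28}

5 AABB tests over nodes [0, 1, 5, 8, 9]; 1 leaf entered; closest P0.

== RESULT ==
1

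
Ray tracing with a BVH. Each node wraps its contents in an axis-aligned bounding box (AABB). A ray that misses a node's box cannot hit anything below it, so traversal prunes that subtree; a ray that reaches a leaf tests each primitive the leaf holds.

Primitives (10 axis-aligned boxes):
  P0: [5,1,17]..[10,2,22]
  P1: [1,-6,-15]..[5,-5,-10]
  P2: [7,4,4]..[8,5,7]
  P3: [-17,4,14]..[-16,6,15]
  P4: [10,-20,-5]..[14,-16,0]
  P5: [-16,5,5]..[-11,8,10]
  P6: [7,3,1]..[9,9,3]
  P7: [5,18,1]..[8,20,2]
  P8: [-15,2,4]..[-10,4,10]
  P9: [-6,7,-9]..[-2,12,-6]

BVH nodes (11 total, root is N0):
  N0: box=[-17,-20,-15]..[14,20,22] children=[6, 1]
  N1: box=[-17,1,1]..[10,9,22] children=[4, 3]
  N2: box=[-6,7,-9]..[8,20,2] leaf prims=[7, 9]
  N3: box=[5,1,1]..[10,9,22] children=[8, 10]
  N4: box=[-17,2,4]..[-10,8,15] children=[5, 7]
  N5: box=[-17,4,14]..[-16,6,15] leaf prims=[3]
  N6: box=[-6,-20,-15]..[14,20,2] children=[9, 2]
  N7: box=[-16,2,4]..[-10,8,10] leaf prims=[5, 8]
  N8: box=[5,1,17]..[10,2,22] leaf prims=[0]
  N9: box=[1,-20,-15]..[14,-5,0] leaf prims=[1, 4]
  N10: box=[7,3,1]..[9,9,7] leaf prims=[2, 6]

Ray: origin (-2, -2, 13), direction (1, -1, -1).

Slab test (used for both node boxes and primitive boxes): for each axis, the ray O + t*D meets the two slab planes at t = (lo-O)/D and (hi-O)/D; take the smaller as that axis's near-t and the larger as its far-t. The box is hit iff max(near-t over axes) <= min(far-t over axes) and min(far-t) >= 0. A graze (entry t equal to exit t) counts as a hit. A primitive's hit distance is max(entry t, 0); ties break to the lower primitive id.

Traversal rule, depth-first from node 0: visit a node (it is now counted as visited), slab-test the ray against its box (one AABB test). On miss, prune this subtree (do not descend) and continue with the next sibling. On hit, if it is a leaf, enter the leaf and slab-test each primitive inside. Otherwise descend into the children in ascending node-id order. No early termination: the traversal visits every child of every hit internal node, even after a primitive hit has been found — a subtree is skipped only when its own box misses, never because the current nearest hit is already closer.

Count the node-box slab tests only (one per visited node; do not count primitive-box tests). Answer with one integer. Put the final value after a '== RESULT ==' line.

Trace the traversal:
N0 x:[-15,16] y:[-22,18] z:[-9,28] -> hit [-9,16], descend [1, 6]
  N1 x:[-15,12] y:[-11,-3] z:[-9,12] -> miss, prune
  N6 x:[-4,16] y:[-22,18] z:[11,28] -> hit [11,16], descend [2, 9]
    N2 x:[-4,10] y:[-22,-9] z:[11,22] -> miss, prune
    N9 x:[3,16] y:[3,18] z:[13,28] -> hit [13,16] leaf, test {P1(miss), P4@t=14}

Summary -> nodes [0, 1, 6, 2, 9]; box-tests=5; leaf-entries=1; first=P4

== RESULT ==
5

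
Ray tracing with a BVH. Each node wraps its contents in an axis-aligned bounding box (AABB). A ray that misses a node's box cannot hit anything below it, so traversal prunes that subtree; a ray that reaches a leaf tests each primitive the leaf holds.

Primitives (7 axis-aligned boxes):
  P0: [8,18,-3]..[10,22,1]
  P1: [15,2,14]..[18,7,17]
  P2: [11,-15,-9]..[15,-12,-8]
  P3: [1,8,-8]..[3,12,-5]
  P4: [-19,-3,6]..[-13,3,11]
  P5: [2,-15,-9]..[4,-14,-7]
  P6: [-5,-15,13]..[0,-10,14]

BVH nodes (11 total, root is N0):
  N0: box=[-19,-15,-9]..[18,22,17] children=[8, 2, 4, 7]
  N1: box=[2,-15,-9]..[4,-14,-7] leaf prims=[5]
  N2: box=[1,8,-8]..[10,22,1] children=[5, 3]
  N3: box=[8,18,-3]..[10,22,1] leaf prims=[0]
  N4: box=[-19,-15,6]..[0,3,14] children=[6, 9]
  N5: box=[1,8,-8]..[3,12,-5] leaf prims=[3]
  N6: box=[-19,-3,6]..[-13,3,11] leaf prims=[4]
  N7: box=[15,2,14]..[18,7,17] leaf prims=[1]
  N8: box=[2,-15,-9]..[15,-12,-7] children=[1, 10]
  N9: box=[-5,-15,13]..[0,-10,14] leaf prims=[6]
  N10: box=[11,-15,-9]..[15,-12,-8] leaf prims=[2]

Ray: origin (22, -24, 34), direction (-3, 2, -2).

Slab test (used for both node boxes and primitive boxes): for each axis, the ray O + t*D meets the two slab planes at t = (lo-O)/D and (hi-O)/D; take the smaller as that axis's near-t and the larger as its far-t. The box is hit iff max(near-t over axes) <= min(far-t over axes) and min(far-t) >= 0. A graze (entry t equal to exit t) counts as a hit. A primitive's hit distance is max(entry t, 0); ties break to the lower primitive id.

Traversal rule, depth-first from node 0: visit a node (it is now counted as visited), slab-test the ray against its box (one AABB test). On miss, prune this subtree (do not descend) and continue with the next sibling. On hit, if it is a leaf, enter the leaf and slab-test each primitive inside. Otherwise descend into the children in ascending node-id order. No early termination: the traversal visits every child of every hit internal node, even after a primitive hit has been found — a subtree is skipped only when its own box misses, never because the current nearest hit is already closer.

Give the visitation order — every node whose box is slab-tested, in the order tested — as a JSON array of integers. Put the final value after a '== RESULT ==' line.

Walk:
N0 x:[4/3,41/3] y:[9/2,23] z:[17/2,43/2] -> hit [17/2,41/3], descend [2, 4, 7, 8]
  N2 x:[4,7] y:[16,23] z:[33/2,21] -> miss, prune
  N4 x:[22/3,41/3] y:[9/2,27/2] z:[10,14] -> hit [10,27/2], descend [6, 9]
    N6 x:[35/3,41/3] y:[21/2,27/2] z:[23/2,14] -> hit [35/3,27/2] leaf, test {P4@t=35/3}
    N9 x:[22/3,9] y:[9/2,7] z:[10,21/2] -> miss, prune
  N7 x:[4/3,7/3] y:[13,31/2] z:[17/2,10] -> miss, prune
  N8 x:[7/3,20/3] y:[9/2,6] z:[41/2,43/2] -> miss, prune

Summary -> nodes [0, 2, 4, 6, 9, 7, 8]; box-tests=7; leaf-entries=1; first=P4

== RESULT ==
[0, 2, 4, 6, 9, 7, 8]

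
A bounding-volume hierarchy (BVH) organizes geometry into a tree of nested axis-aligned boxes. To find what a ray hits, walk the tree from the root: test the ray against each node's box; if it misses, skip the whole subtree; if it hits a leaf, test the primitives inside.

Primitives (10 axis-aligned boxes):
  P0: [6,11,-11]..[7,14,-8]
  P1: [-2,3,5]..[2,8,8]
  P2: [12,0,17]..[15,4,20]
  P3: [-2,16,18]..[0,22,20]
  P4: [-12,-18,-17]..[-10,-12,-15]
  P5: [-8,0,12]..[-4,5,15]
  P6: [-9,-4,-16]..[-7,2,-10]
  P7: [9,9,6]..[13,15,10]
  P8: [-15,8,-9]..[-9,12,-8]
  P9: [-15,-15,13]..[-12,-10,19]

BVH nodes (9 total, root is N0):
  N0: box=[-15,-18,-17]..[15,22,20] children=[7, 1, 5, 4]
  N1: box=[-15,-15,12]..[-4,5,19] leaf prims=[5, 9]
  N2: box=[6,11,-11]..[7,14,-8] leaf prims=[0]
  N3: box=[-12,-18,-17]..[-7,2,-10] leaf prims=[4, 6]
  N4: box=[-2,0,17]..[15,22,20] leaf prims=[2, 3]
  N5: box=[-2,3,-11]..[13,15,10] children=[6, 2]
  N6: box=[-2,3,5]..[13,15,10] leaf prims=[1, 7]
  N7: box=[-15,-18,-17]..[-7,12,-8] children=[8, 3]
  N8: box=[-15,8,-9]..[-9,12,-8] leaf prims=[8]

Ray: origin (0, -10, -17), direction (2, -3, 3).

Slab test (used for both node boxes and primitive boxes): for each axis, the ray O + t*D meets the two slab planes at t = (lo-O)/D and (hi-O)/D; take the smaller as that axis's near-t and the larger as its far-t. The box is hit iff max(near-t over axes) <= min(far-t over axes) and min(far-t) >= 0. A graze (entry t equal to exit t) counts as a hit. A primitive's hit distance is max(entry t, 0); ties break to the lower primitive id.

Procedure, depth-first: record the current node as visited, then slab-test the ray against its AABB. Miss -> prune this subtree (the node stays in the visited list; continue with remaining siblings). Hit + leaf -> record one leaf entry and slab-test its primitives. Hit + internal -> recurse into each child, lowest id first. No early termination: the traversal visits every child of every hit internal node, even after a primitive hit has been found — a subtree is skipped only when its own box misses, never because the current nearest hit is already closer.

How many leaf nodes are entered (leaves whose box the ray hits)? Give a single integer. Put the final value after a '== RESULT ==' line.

Traverse from the root:
N0 x:[-15/2,15/2] y:[-32/3,8/3] z:[0,37/3] -> hit [0,8/3], descend [1, 4, 5, 7]
  N1 x:[-15/2,-2] y:[-5,5/3] z:[29/3,12] -> miss, prune
  N4 x:[-1,15/2] y:[-32/3,-10/3] z:[34/3,37/3] -> miss, prune
  N5 x:[-1,13/2] y:[-25/3,-13/3] z:[2,9] -> miss, prune
  N7 x:[-15/2,-7/2] y:[-22/3,8/3] z:[0,3] -> miss, prune

5 AABB tests over nodes [0, 1, 4, 5, 7]; 0 leaves entered; closest miss.

== RESULT ==
0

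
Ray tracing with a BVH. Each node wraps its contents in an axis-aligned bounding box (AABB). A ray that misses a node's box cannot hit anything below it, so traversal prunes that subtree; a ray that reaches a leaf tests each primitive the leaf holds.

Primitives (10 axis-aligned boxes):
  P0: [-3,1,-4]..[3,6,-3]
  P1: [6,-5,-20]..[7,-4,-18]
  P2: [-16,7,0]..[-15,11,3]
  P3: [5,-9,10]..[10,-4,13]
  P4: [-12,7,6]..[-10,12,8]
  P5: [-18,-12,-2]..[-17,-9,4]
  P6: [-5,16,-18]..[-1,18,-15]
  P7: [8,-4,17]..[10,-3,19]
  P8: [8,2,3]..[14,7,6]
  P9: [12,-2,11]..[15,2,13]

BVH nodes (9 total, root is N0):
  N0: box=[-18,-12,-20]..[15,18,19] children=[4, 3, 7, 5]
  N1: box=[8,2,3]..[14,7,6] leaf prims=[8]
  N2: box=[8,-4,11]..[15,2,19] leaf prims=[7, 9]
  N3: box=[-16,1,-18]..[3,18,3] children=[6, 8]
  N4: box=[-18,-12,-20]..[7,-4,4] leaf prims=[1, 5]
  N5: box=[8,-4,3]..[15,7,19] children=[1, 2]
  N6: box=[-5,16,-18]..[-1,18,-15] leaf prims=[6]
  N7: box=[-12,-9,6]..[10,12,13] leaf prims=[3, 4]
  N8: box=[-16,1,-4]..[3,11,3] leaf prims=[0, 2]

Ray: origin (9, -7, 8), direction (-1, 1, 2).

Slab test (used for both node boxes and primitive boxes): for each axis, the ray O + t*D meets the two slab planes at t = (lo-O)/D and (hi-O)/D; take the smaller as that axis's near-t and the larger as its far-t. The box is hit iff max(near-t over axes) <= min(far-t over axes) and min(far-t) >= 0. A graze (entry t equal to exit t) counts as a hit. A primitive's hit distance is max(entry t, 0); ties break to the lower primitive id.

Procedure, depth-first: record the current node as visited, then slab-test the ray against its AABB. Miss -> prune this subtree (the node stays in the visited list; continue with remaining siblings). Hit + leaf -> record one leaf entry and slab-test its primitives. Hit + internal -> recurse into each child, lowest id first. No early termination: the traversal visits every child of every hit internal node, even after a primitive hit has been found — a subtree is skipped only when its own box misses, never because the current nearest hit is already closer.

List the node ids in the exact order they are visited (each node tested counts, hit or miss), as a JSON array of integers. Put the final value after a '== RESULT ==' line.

Trace the traversal:
N0 x:[-6,27] y:[-5,25] z:[-14,11/2] -> hit [-5,11/2], descend [3, 4, 5, 7]
  N3 x:[6,25] y:[8,25] z:[-13,-5/2] -> miss, prune
  N4 x:[2,27] y:[-5,3] z:[-14,-2] -> miss, prune
  N5 x:[-6,1] y:[3,14] z:[-5/2,11/2] -> miss, prune
  N7 x:[-1,21] y:[-2,19] z:[-1,5/2] -> hit [-1,5/2] leaf, test {P3@t=1, P4(miss)}

Summary -> nodes [0, 3, 4, 5, 7]; box-tests=5; leaf-entries=1; first=P3

== RESULT ==
[0, 3, 4, 5, 7]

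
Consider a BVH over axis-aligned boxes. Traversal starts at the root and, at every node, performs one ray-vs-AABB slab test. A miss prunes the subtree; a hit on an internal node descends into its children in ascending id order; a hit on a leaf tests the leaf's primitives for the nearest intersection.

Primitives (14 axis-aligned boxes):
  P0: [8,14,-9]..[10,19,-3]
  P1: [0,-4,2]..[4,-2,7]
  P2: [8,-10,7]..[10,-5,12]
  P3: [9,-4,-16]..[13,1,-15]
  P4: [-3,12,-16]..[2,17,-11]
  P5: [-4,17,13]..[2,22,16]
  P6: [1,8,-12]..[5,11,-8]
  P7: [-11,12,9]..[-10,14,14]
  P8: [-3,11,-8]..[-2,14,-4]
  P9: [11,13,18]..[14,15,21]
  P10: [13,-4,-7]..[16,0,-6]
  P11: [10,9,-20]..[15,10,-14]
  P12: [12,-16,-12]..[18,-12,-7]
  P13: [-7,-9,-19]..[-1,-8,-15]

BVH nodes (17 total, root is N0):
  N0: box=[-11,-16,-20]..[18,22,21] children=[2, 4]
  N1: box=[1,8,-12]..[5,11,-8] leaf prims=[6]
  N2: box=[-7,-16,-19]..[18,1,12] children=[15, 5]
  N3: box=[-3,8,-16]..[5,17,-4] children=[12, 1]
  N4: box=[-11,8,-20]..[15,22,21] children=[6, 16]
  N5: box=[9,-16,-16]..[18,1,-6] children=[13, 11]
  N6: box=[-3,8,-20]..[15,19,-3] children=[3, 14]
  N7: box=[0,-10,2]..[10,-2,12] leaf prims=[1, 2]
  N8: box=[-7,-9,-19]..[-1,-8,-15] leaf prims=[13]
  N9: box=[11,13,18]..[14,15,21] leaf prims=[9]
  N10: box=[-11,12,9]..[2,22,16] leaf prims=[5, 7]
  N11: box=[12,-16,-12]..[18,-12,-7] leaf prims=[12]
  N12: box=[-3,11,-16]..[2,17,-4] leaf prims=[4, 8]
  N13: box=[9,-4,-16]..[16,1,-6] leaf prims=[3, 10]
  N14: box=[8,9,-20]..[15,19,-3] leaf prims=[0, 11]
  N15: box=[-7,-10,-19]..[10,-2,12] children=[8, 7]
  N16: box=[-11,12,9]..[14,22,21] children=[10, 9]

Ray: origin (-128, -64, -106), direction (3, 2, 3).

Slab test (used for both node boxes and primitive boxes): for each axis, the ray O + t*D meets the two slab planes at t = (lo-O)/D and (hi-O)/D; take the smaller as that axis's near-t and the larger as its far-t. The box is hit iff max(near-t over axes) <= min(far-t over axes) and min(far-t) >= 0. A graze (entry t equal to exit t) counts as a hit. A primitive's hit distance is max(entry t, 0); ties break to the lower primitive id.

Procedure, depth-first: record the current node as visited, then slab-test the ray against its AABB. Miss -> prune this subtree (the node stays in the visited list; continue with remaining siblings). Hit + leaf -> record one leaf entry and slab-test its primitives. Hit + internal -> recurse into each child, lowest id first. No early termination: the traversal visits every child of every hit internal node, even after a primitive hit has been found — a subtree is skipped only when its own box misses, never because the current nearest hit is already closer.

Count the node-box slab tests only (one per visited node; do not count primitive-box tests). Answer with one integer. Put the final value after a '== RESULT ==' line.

Trace the traversal:
N0 x:[39,146/3] y:[24,43] z:[86/3,127/3] -> hit [39,127/3], descend [2, 4]
  N2 x:[121/3,146/3] y:[24,65/2] z:[29,118/3] -> miss, prune
  N4 x:[39,143/3] y:[36,43] z:[86/3,127/3] -> hit [39,127/3], descend [6, 16]
    N6 x:[125/3,143/3] y:[36,83/2] z:[86/3,103/3] -> miss, prune
    N16 x:[39,142/3] y:[38,43] z:[115/3,127/3] -> hit [39,127/3], descend [9, 10]
      N9 x:[139/3,142/3] y:[77/2,79/2] z:[124/3,127/3] -> miss, prune
      N10 x:[39,130/3] y:[38,43] z:[115/3,122/3] -> hit [39,122/3] leaf, test {P5(miss), P7@t=39}

7 AABB tests over nodes [0, 2, 4, 6, 16, 9, 10]; 1 leaf entered; closest P7.

== RESULT ==
7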